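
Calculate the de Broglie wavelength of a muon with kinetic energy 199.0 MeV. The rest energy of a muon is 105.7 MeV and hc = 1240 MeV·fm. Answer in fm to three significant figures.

Total energy E = KE + m₀c² = 199.0 + 105.7 = 304.7 MeV.
(pc)² = E² − (m₀c²)² = (304.7)² − (105.7)² = 8.167 × 10⁴ MeV², so pc = 285.8 MeV.
λ = hc/(pc) = 1240 MeV·fm / 285.8 MeV = 4.34 fm.

λ = 4.34 fm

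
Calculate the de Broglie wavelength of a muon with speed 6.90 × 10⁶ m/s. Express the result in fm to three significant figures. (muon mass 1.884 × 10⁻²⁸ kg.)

p = mv = 1.884 × 10⁻²⁸ × 6.90 × 10⁶ = 1.300 × 10⁻²¹ kg·m/s.
λ = h/p = 6.626 × 10⁻³⁴ / 1.300 × 10⁻²¹ = 5.10 × 10⁻¹³ m = 510 fm.

λ = 510 fm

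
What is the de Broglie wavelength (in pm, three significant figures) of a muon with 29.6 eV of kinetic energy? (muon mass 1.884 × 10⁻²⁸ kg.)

λ = 15.7 pm

KE = 29.6 eV = 4.742 × 10⁻¹⁸ J.
p = √(2mKE) = √(2 × 1.884 × 10⁻²⁸ × 4.742 × 10⁻¹⁸) = 4.227 × 10⁻²³ kg·m/s.
λ = h/p = 6.626 × 10⁻³⁴ / 4.227 × 10⁻²³ = 1.57 × 10⁻¹¹ m = 15.7 pm.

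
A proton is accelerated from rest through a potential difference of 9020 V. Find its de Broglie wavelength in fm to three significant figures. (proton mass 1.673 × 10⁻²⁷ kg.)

KE = eV = 1.602 × 10⁻¹⁹ × 9020 = 1.445 × 10⁻¹⁵ J.
p = √(2mKE) = √(2 × 1.673 × 10⁻²⁷ × 1.445 × 10⁻¹⁵) = 2.199 × 10⁻²¹ kg·m/s.
λ = h/p = 6.626 × 10⁻³⁴ / 2.199 × 10⁻²¹ = 3.01 × 10⁻¹³ m = 301 fm.

λ = 301 fm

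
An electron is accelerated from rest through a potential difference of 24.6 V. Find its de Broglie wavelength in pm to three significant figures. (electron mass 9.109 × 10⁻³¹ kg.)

KE = eV = 1.602 × 10⁻¹⁹ × 24.60 = 3.941 × 10⁻¹⁸ J.
p = √(2mKE) = √(2 × 9.109 × 10⁻³¹ × 3.941 × 10⁻¹⁸) = 2.679 × 10⁻²⁴ kg·m/s.
λ = h/p = 6.626 × 10⁻³⁴ / 2.679 × 10⁻²⁴ = 2.47 × 10⁻¹⁰ m = 247 pm.

λ = 247 pm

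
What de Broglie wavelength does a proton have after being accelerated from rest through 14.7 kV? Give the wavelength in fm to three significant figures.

KE = eV = 1.602 × 10⁻¹⁹ × 1.470 × 10⁴ = 2.355 × 10⁻¹⁵ J.
p = √(2mKE) = √(2 × 1.673 × 10⁻²⁷ × 2.355 × 10⁻¹⁵) = 2.807 × 10⁻²¹ kg·m/s.
λ = h/p = 6.626 × 10⁻³⁴ / 2.807 × 10⁻²¹ = 2.36 × 10⁻¹³ m = 236 fm.

λ = 236 fm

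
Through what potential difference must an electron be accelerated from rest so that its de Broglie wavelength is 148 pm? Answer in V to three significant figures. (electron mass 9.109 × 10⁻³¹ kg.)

p = h/λ = 6.626 × 10⁻³⁴ / 1.480 × 10⁻¹⁰ = 4.477 × 10⁻²⁴ kg·m/s.
KE = p²/(2m) = 1.100 × 10⁻¹⁷ J.
V = KE/e = 1.100 × 10⁻¹⁷ / (1.602 × 10⁻¹⁹) = 68.7 V.

V = 68.7 V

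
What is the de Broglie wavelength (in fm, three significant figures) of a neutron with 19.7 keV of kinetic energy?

KE = 19.7 keV = 3.156 × 10⁻¹⁵ J.
p = √(2mKE) = √(2 × 1.675 × 10⁻²⁷ × 3.156 × 10⁻¹⁵) = 3.252 × 10⁻²¹ kg·m/s.
λ = h/p = 6.626 × 10⁻³⁴ / 3.252 × 10⁻²¹ = 2.04 × 10⁻¹³ m = 204 fm.

λ = 204 fm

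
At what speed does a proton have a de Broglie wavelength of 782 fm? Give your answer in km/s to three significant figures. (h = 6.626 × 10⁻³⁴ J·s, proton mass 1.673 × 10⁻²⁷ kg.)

p = h/λ = 6.626 × 10⁻³⁴ / 7.820 × 10⁻¹³ = 8.473 × 10⁻²² kg·m/s.
v = p/m = 8.473 × 10⁻²² / 1.673 × 10⁻²⁷ = 5.06 × 10⁵ m/s = 506 km/s.

v = 506 km/s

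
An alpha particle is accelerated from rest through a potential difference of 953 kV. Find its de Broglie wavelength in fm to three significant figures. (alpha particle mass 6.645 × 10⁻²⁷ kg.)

λ = 10.4 fm

KE = 2eV = 2 × 1.602 × 10⁻¹⁹ × 9.530 × 10⁵ = 3.053 × 10⁻¹³ J.
p = √(2mKE) = √(2 × 6.645 × 10⁻²⁷ × 3.053 × 10⁻¹³) = 6.370 × 10⁻²⁰ kg·m/s.
λ = h/p = 6.626 × 10⁻³⁴ / 6.370 × 10⁻²⁰ = 1.04 × 10⁻¹⁴ m = 10.4 fm.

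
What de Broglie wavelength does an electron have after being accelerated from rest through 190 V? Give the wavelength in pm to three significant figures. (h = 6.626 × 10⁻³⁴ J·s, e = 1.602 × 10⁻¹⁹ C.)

KE = eV = 1.602 × 10⁻¹⁹ × 190.0 = 3.044 × 10⁻¹⁷ J.
p = √(2mKE) = √(2 × 9.109 × 10⁻³¹ × 3.044 × 10⁻¹⁷) = 7.447 × 10⁻²⁴ kg·m/s.
λ = h/p = 6.626 × 10⁻³⁴ / 7.447 × 10⁻²⁴ = 8.90 × 10⁻¹¹ m = 89.0 pm.

λ = 89.0 pm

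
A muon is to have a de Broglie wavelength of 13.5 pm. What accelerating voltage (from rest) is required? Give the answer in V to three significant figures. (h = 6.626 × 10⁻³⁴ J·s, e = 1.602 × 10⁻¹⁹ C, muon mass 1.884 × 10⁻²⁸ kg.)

p = h/λ = 6.626 × 10⁻³⁴ / 1.350 × 10⁻¹¹ = 4.908 × 10⁻²³ kg·m/s.
KE = p²/(2m) = 6.393 × 10⁻¹⁸ J.
V = KE/e = 6.393 × 10⁻¹⁸ / (1.602 × 10⁻¹⁹) = 39.9 V.

V = 39.9 V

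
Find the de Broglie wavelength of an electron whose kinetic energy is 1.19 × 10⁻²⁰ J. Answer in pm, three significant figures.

λ = 4500 pm

p = √(2mKE) = √(2 × 9.109 × 10⁻³¹ × 1.190 × 10⁻²⁰) = 1.472 × 10⁻²⁵ kg·m/s.
λ = h/p = 6.626 × 10⁻³⁴ / 1.472 × 10⁻²⁵ = 4.50 × 10⁻⁹ m = 4500 pm.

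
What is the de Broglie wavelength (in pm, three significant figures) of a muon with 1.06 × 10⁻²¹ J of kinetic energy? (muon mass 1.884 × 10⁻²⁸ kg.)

p = √(2mKE) = √(2 × 1.884 × 10⁻²⁸ × 1.060 × 10⁻²¹) = 6.320 × 10⁻²⁵ kg·m/s.
λ = h/p = 6.626 × 10⁻³⁴ / 6.320 × 10⁻²⁵ = 1.05 × 10⁻⁹ m = 1050 pm.

λ = 1050 pm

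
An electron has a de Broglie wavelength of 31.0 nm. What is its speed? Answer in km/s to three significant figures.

v = 23.5 km/s

p = h/λ = 6.626 × 10⁻³⁴ / 3.100 × 10⁻⁸ = 2.137 × 10⁻²⁶ kg·m/s.
v = p/m = 2.137 × 10⁻²⁶ / 9.109 × 10⁻³¹ = 2.35 × 10⁴ m/s = 23.5 km/s.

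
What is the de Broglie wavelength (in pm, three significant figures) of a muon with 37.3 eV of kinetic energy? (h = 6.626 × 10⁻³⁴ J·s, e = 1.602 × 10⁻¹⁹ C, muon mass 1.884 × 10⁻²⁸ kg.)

KE = 37.3 eV = 5.975 × 10⁻¹⁸ J.
p = √(2mKE) = √(2 × 1.884 × 10⁻²⁸ × 5.975 × 10⁻¹⁸) = 4.745 × 10⁻²³ kg·m/s.
λ = h/p = 6.626 × 10⁻³⁴ / 4.745 × 10⁻²³ = 1.40 × 10⁻¹¹ m = 14.0 pm.

λ = 14.0 pm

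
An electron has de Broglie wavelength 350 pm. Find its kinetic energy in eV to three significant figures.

p = h/λ = 6.626 × 10⁻³⁴ / 3.500 × 10⁻¹⁰ = 1.893 × 10⁻²⁴ kg·m/s.
KE = p²/(2m) = (1.893 × 10⁻²⁴)² / (2 × 9.109 × 10⁻³¹) = 1.967 × 10⁻¹⁸ J = 12.3 eV.

KE = 12.3 eV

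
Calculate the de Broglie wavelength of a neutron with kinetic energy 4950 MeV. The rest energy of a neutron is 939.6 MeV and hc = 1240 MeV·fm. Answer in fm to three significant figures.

Total energy E = KE + m₀c² = 4950 + 939.6 = 5889.6 MeV.
(pc)² = E² − (m₀c²)² = (5889.6)² − (939.6)² = 3.380 × 10⁷ MeV², so pc = 5814 MeV.
λ = hc/(pc) = 1240 MeV·fm / 5814 MeV = 0.213 fm.

λ = 0.213 fm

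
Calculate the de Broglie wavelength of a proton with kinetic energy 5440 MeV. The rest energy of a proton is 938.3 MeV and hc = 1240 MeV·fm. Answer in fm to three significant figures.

Total energy E = KE + m₀c² = 5440 + 938.3 = 6378.3 MeV.
(pc)² = E² − (m₀c²)² = (6378.3)² − (938.3)² = 3.980 × 10⁷ MeV², so pc = 6309 MeV.
λ = hc/(pc) = 1240 MeV·fm / 6309 MeV = 0.197 fm.

λ = 0.197 fm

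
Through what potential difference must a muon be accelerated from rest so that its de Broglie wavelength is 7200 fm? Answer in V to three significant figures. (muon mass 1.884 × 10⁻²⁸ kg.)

V = 140 V

p = h/λ = 6.626 × 10⁻³⁴ / 7.200 × 10⁻¹² = 9.203 × 10⁻²³ kg·m/s.
KE = p²/(2m) = 2.248 × 10⁻¹⁷ J.
V = KE/e = 2.248 × 10⁻¹⁷ / (1.602 × 10⁻¹⁹) = 140 V.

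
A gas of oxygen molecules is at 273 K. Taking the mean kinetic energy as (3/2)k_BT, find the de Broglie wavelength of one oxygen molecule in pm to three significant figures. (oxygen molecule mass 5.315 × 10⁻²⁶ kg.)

KE = (3/2)k_BT = 1.5 × 1.381 × 10⁻²³ × 273 = 5.655 × 10⁻²¹ J.
p = √(2mKE) = √(2 × 5.315 × 10⁻²⁶ × 5.655 × 10⁻²¹) = 2.452 × 10⁻²³ kg·m/s.
λ = h/p = 2.70 × 10⁻¹¹ m = 27.0 pm.

λ = 27.0 pm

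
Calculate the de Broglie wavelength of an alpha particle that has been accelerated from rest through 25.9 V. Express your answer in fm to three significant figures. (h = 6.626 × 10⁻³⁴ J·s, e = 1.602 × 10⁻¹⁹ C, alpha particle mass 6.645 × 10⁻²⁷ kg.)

KE = 2eV = 2 × 1.602 × 10⁻¹⁹ × 25.90 = 8.298 × 10⁻¹⁸ J.
p = √(2mKE) = √(2 × 6.645 × 10⁻²⁷ × 8.298 × 10⁻¹⁸) = 3.321 × 10⁻²² kg·m/s.
λ = h/p = 6.626 × 10⁻³⁴ / 3.321 × 10⁻²² = 2.00 × 10⁻¹² m = 2000 fm.

λ = 2000 fm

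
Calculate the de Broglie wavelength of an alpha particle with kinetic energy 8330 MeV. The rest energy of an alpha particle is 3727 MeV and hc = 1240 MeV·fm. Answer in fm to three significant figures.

Total energy E = KE + m₀c² = 8330 + 3727 = 12057 MeV.
(pc)² = E² − (m₀c²)² = (12057)² − (3727)² = 1.315 × 10⁸ MeV², so pc = 1.147 × 10⁴ MeV.
λ = hc/(pc) = 1240 MeV·fm / 1.147 × 10⁴ MeV = 0.108 fm.

λ = 0.108 fm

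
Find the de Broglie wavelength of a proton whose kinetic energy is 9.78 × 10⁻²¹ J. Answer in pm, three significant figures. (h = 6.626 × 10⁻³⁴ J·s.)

λ = 116 pm

p = √(2mKE) = √(2 × 1.673 × 10⁻²⁷ × 9.780 × 10⁻²¹) = 5.720 × 10⁻²⁴ kg·m/s.
λ = h/p = 6.626 × 10⁻³⁴ / 5.720 × 10⁻²⁴ = 1.16 × 10⁻¹⁰ m = 116 pm.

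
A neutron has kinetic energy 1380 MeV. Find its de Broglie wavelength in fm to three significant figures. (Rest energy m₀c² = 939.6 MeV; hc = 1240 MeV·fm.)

λ = 0.585 fm

Total energy E = KE + m₀c² = 1380 + 939.6 = 2319.6 MeV.
(pc)² = E² − (m₀c²)² = (2319.6)² − (939.6)² = 4.498 × 10⁶ MeV², so pc = 2121 MeV.
λ = hc/(pc) = 1240 MeV·fm / 2121 MeV = 0.585 fm.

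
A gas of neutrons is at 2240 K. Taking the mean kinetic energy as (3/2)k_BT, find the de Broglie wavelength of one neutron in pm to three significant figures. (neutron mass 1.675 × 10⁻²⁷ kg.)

KE = (3/2)k_BT = 1.5 × 1.381 × 10⁻²³ × 2240 = 4.640 × 10⁻²⁰ J.
p = √(2mKE) = √(2 × 1.675 × 10⁻²⁷ × 4.640 × 10⁻²⁰) = 1.247 × 10⁻²³ kg·m/s.
λ = h/p = 5.31 × 10⁻¹¹ m = 53.1 pm.

λ = 53.1 pm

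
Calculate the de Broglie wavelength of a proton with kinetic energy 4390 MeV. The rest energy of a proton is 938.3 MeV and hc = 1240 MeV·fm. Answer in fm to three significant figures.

λ = 0.236 fm

Total energy E = KE + m₀c² = 4390 + 938.3 = 5328.3 MeV.
(pc)² = E² − (m₀c²)² = (5328.3)² − (938.3)² = 2.751 × 10⁷ MeV², so pc = 5245 MeV.
λ = hc/(pc) = 1240 MeV·fm / 5245 MeV = 0.236 fm.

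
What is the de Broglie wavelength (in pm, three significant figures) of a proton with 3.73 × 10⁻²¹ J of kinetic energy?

λ = 188 pm

p = √(2mKE) = √(2 × 1.673 × 10⁻²⁷ × 3.730 × 10⁻²¹) = 3.533 × 10⁻²⁴ kg·m/s.
λ = h/p = 6.626 × 10⁻³⁴ / 3.533 × 10⁻²⁴ = 1.88 × 10⁻¹⁰ m = 188 pm.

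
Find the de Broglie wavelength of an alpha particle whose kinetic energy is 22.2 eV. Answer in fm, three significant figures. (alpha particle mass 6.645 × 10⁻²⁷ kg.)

λ = 3050 fm

KE = 22.2 eV = 3.556 × 10⁻¹⁸ J.
p = √(2mKE) = √(2 × 6.645 × 10⁻²⁷ × 3.556 × 10⁻¹⁸) = 2.174 × 10⁻²² kg·m/s.
λ = h/p = 6.626 × 10⁻³⁴ / 2.174 × 10⁻²² = 3.05 × 10⁻¹² m = 3050 fm.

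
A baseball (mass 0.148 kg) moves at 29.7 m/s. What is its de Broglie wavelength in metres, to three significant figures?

λ = 1.51 × 10⁻³⁴ m

p = mv = 0.148 × 29.7 = 4.396 kg·m/s.
λ = h/p = 6.626 × 10⁻³⁴ / 4.396 = 1.51 × 10⁻³⁴ m.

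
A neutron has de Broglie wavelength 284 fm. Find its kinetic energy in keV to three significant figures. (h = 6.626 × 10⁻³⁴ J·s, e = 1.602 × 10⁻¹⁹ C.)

KE = 10.1 keV

p = h/λ = 6.626 × 10⁻³⁴ / 2.840 × 10⁻¹³ = 2.333 × 10⁻²¹ kg·m/s.
KE = p²/(2m) = (2.333 × 10⁻²¹)² / (2 × 1.675 × 10⁻²⁷) = 1.625 × 10⁻¹⁵ J = 10.1 keV.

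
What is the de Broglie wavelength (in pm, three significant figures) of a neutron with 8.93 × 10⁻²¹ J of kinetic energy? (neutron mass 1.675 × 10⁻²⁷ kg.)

p = √(2mKE) = √(2 × 1.675 × 10⁻²⁷ × 8.930 × 10⁻²¹) = 5.470 × 10⁻²⁴ kg·m/s.
λ = h/p = 6.626 × 10⁻³⁴ / 5.470 × 10⁻²⁴ = 1.21 × 10⁻¹⁰ m = 121 pm.

λ = 121 pm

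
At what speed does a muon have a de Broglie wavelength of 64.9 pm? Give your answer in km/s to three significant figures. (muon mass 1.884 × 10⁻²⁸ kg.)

v = 54.2 km/s

p = h/λ = 6.626 × 10⁻³⁴ / 6.490 × 10⁻¹¹ = 1.021 × 10⁻²³ kg·m/s.
v = p/m = 1.021 × 10⁻²³ / 1.884 × 10⁻²⁸ = 5.42 × 10⁴ m/s = 54.2 km/s.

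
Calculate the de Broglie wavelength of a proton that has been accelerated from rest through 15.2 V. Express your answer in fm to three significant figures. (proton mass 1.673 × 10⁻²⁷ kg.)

λ = 7340 fm

KE = eV = 1.602 × 10⁻¹⁹ × 15.20 = 2.435 × 10⁻¹⁸ J.
p = √(2mKE) = √(2 × 1.673 × 10⁻²⁷ × 2.435 × 10⁻¹⁸) = 9.026 × 10⁻²³ kg·m/s.
λ = h/p = 6.626 × 10⁻³⁴ / 9.026 × 10⁻²³ = 7.34 × 10⁻¹² m = 7340 fm.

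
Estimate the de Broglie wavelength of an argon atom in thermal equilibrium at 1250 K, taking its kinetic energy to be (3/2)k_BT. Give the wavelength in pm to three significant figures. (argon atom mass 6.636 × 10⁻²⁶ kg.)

λ = 11.3 pm

KE = (3/2)k_BT = 1.5 × 1.381 × 10⁻²³ × 1250 = 2.589 × 10⁻²⁰ J.
p = √(2mKE) = √(2 × 6.636 × 10⁻²⁶ × 2.589 × 10⁻²⁰) = 5.862 × 10⁻²³ kg·m/s.
λ = h/p = 1.13 × 10⁻¹¹ m = 11.3 pm.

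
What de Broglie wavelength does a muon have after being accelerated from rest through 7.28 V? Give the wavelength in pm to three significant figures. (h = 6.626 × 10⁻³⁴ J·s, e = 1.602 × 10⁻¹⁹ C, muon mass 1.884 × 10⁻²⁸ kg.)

KE = eV = 1.602 × 10⁻¹⁹ × 7.280 = 1.166 × 10⁻¹⁸ J.
p = √(2mKE) = √(2 × 1.884 × 10⁻²⁸ × 1.166 × 10⁻¹⁸) = 2.096 × 10⁻²³ kg·m/s.
λ = h/p = 6.626 × 10⁻³⁴ / 2.096 × 10⁻²³ = 3.16 × 10⁻¹¹ m = 31.6 pm.

λ = 31.6 pm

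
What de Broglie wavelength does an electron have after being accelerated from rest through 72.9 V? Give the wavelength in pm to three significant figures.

λ = 144 pm

KE = eV = 1.602 × 10⁻¹⁹ × 72.90 = 1.168 × 10⁻¹⁷ J.
p = √(2mKE) = √(2 × 9.109 × 10⁻³¹ × 1.168 × 10⁻¹⁷) = 4.613 × 10⁻²⁴ kg·m/s.
λ = h/p = 6.626 × 10⁻³⁴ / 4.613 × 10⁻²⁴ = 1.44 × 10⁻¹⁰ m = 144 pm.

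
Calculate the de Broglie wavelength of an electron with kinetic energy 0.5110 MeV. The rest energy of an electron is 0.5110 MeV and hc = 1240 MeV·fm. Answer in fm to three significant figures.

λ = 1400 fm

Total energy E = KE + m₀c² = 0.5110 + 0.5110 = 1.0220 MeV.
(pc)² = E² − (m₀c²)² = (1.0220)² − (0.5110)² = 0.7834 MeV², so pc = 0.8851 MeV.
λ = hc/(pc) = 1240 MeV·fm / 0.8851 MeV = 1400 fm.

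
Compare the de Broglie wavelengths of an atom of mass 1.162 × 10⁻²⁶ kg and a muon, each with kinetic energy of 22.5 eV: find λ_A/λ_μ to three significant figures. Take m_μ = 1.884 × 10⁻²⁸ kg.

At fixed KE, p = √(2mKE) so λ = h/p ∝ 1/√m.
λ_A/λ_μ = √(m_μ/m_A) = √(1.884 × 10⁻²⁸/1.162 × 10⁻²⁶) = √(0.01621) = 0.127.

λ_A/λ_μ = 0.127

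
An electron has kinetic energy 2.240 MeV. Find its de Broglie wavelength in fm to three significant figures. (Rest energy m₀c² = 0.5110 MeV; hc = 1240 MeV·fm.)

λ = 459 fm

Total energy E = KE + m₀c² = 2.240 + 0.5110 = 2.7510 MeV.
(pc)² = E² − (m₀c²)² = (2.7510)² − (0.5110)² = 7.307 MeV², so pc = 2.703 MeV.
λ = hc/(pc) = 1240 MeV·fm / 2.703 MeV = 459 fm.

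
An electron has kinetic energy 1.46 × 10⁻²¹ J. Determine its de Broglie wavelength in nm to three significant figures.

λ = 12.8 nm

p = √(2mKE) = √(2 × 9.109 × 10⁻³¹ × 1.460 × 10⁻²¹) = 5.157 × 10⁻²⁶ kg·m/s.
λ = h/p = 6.626 × 10⁻³⁴ / 5.157 × 10⁻²⁶ = 1.28 × 10⁻⁸ m = 12.8 nm.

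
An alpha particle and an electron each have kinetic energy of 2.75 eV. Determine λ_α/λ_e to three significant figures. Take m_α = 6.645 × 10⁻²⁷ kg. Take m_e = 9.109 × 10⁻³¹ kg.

λ_α/λ_e = 0.0117

At fixed KE, p = √(2mKE) so λ = h/p ∝ 1/√m.
λ_α/λ_e = √(m_e/m_α) = √(9.109 × 10⁻³¹/6.645 × 10⁻²⁷) = √(1.371 × 10⁻⁴) = 0.0117.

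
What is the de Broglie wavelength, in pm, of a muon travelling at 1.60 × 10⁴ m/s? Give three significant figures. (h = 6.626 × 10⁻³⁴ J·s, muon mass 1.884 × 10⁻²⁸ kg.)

λ = 220 pm

p = mv = 1.884 × 10⁻²⁸ × 1.60 × 10⁴ = 3.014 × 10⁻²⁴ kg·m/s.
λ = h/p = 6.626 × 10⁻³⁴ / 3.014 × 10⁻²⁴ = 2.20 × 10⁻¹⁰ m = 220 pm.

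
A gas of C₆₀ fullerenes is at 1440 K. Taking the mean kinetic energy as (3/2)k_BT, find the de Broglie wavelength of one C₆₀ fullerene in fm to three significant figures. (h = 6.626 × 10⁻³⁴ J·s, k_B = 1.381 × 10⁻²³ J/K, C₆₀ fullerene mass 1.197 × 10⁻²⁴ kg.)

KE = (3/2)k_BT = 1.5 × 1.381 × 10⁻²³ × 1440 = 2.983 × 10⁻²⁰ J.
p = √(2mKE) = √(2 × 1.197 × 10⁻²⁴ × 2.983 × 10⁻²⁰) = 2.672 × 10⁻²² kg·m/s.
λ = h/p = 2.48 × 10⁻¹² m = 2480 fm.

λ = 2480 fm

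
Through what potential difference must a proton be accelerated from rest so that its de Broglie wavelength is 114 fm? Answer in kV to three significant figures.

p = h/λ = 6.626 × 10⁻³⁴ / 1.140 × 10⁻¹³ = 5.812 × 10⁻²¹ kg·m/s.
KE = p²/(2m) = 1.010 × 10⁻¹⁴ J.
V = KE/e = 1.010 × 10⁻¹⁴ / (1.602 × 10⁻¹⁹) = 63.0 kV.

V = 63.0 kV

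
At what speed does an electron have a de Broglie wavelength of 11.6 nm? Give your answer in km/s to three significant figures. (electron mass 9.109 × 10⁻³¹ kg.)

p = h/λ = 6.626 × 10⁻³⁴ / 1.160 × 10⁻⁸ = 5.712 × 10⁻²⁶ kg·m/s.
v = p/m = 5.712 × 10⁻²⁶ / 9.109 × 10⁻³¹ = 6.27 × 10⁴ m/s = 62.7 km/s.

v = 62.7 km/s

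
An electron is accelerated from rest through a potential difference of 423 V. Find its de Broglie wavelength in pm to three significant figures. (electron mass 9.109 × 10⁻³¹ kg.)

KE = eV = 1.602 × 10⁻¹⁹ × 423.0 = 6.776 × 10⁻¹⁷ J.
p = √(2mKE) = √(2 × 9.109 × 10⁻³¹ × 6.776 × 10⁻¹⁷) = 1.111 × 10⁻²³ kg·m/s.
λ = h/p = 6.626 × 10⁻³⁴ / 1.111 × 10⁻²³ = 5.96 × 10⁻¹¹ m = 59.6 pm.

λ = 59.6 pm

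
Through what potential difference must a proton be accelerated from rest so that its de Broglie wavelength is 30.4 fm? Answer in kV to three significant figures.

p = h/λ = 6.626 × 10⁻³⁴ / 3.040 × 10⁻¹⁴ = 2.180 × 10⁻²⁰ kg·m/s.
KE = p²/(2m) = 1.420 × 10⁻¹³ J.
V = KE/e = 1.420 × 10⁻¹³ / (1.602 × 10⁻¹⁹) = 886 kV.

V = 886 kV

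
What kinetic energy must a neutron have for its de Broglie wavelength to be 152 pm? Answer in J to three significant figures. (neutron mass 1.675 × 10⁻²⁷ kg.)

p = h/λ = 6.626 × 10⁻³⁴ / 1.520 × 10⁻¹⁰ = 4.359 × 10⁻²⁴ kg·m/s.
KE = p²/(2m) = (4.359 × 10⁻²⁴)² / (2 × 1.675 × 10⁻²⁷) = 5.672 × 10⁻²¹ J = 5.67 × 10⁻²¹ J.

KE = 5.67 × 10⁻²¹ J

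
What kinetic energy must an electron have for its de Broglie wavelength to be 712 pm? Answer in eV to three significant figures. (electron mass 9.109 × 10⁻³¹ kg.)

p = h/λ = 6.626 × 10⁻³⁴ / 7.120 × 10⁻¹⁰ = 9.306 × 10⁻²⁵ kg·m/s.
KE = p²/(2m) = (9.306 × 10⁻²⁵)² / (2 × 9.109 × 10⁻³¹) = 4.754 × 10⁻¹⁹ J = 2.97 eV.

KE = 2.97 eV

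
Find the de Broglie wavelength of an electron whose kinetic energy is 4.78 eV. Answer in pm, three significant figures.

KE = 4.78 eV = 7.658 × 10⁻¹⁹ J.
p = √(2mKE) = √(2 × 9.109 × 10⁻³¹ × 7.658 × 10⁻¹⁹) = 1.181 × 10⁻²⁴ kg·m/s.
λ = h/p = 6.626 × 10⁻³⁴ / 1.181 × 10⁻²⁴ = 5.61 × 10⁻¹⁰ m = 561 pm.

λ = 561 pm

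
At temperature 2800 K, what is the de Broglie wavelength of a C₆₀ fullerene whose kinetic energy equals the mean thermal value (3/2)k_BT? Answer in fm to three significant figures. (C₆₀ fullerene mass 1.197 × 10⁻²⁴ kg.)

KE = (3/2)k_BT = 1.5 × 1.381 × 10⁻²³ × 2800 = 5.800 × 10⁻²⁰ J.
p = √(2mKE) = √(2 × 1.197 × 10⁻²⁴ × 5.800 × 10⁻²⁰) = 3.726 × 10⁻²² kg·m/s.
λ = h/p = 1.78 × 10⁻¹² m = 1780 fm.

λ = 1780 fm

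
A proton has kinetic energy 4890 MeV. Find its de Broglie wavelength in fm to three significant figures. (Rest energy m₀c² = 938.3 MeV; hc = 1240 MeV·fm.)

Total energy E = KE + m₀c² = 4890 + 938.3 = 5828.3 MeV.
(pc)² = E² − (m₀c²)² = (5828.3)² − (938.3)² = 3.309 × 10⁷ MeV², so pc = 5752 MeV.
λ = hc/(pc) = 1240 MeV·fm / 5752 MeV = 0.216 fm.

λ = 0.216 fm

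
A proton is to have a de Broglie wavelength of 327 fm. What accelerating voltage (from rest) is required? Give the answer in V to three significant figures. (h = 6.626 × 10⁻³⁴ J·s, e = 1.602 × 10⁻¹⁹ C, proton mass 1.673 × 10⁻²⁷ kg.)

p = h/λ = 6.626 × 10⁻³⁴ / 3.270 × 10⁻¹³ = 2.026 × 10⁻²¹ kg·m/s.
KE = p²/(2m) = 1.227 × 10⁻¹⁵ J.
V = KE/e = 1.227 × 10⁻¹⁵ / (1.602 × 10⁻¹⁹) = 7660 V.

V = 7660 V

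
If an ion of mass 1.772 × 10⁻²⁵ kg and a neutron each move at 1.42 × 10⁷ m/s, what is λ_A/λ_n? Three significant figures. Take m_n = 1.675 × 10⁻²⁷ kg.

λ_A/λ_n = 9.45 × 10⁻³

At fixed v, p = mv so λ = h/(mv) ∝ 1/m.
λ_A/λ_n = m_n/m_A = 1.675 × 10⁻²⁷/1.772 × 10⁻²⁵ = 9.45 × 10⁻³.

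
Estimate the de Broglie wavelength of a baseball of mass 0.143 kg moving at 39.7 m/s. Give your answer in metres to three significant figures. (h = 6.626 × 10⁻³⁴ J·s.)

λ = 1.17 × 10⁻³⁴ m

p = mv = 0.143 × 39.7 = 5.677 kg·m/s.
λ = h/p = 6.626 × 10⁻³⁴ / 5.677 = 1.17 × 10⁻³⁴ m.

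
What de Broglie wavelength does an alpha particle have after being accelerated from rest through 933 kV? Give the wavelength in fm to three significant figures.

KE = 2eV = 2 × 1.602 × 10⁻¹⁹ × 9.330 × 10⁵ = 2.989 × 10⁻¹³ J.
p = √(2mKE) = √(2 × 6.645 × 10⁻²⁷ × 2.989 × 10⁻¹³) = 6.303 × 10⁻²⁰ kg·m/s.
λ = h/p = 6.626 × 10⁻³⁴ / 6.303 × 10⁻²⁰ = 1.05 × 10⁻¹⁴ m = 10.5 fm.

λ = 10.5 fm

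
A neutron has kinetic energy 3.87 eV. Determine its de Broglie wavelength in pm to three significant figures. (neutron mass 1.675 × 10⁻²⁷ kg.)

KE = 3.87 eV = 6.200 × 10⁻¹⁹ J.
p = √(2mKE) = √(2 × 1.675 × 10⁻²⁷ × 6.200 × 10⁻¹⁹) = 4.557 × 10⁻²³ kg·m/s.
λ = h/p = 6.626 × 10⁻³⁴ / 4.557 × 10⁻²³ = 1.45 × 10⁻¹¹ m = 14.5 pm.

λ = 14.5 pm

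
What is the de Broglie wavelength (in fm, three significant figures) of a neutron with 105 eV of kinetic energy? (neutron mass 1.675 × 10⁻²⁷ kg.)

KE = 105 eV = 1.682 × 10⁻¹⁷ J.
p = √(2mKE) = √(2 × 1.675 × 10⁻²⁷ × 1.682 × 10⁻¹⁷) = 2.374 × 10⁻²² kg·m/s.
λ = h/p = 6.626 × 10⁻³⁴ / 2.374 × 10⁻²² = 2.79 × 10⁻¹² m = 2790 fm.

λ = 2790 fm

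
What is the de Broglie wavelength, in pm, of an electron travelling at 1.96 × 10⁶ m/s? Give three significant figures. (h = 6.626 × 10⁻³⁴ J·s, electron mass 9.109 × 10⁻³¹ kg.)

λ = 371 pm

p = mv = 9.109 × 10⁻³¹ × 1.96 × 10⁶ = 1.785 × 10⁻²⁴ kg·m/s.
λ = h/p = 6.626 × 10⁻³⁴ / 1.785 × 10⁻²⁴ = 3.71 × 10⁻¹⁰ m = 371 pm.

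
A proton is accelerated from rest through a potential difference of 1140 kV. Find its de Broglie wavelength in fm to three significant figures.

λ = 26.8 fm

KE = eV = 1.602 × 10⁻¹⁹ × 1.140 × 10⁶ = 1.826 × 10⁻¹³ J.
p = √(2mKE) = √(2 × 1.673 × 10⁻²⁷ × 1.826 × 10⁻¹³) = 2.472 × 10⁻²⁰ kg·m/s.
λ = h/p = 6.626 × 10⁻³⁴ / 2.472 × 10⁻²⁰ = 2.68 × 10⁻¹⁴ m = 26.8 fm.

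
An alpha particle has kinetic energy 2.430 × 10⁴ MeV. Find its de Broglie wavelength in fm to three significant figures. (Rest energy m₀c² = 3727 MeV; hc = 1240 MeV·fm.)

λ = 0.0446 fm

Total energy E = KE + m₀c² = 2.430 × 10⁴ + 3727 = 28027 MeV.
(pc)² = E² − (m₀c²)² = (28027)² − (3727)² = 7.716 × 10⁸ MeV², so pc = 2.778 × 10⁴ MeV.
λ = hc/(pc) = 1240 MeV·fm / 2.778 × 10⁴ MeV = 0.0446 fm.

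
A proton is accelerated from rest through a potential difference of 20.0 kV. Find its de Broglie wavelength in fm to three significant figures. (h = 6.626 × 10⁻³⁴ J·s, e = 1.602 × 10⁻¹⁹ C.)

KE = eV = 1.602 × 10⁻¹⁹ × 2.000 × 10⁴ = 3.204 × 10⁻¹⁵ J.
p = √(2mKE) = √(2 × 1.673 × 10⁻²⁷ × 3.204 × 10⁻¹⁵) = 3.274 × 10⁻²¹ kg·m/s.
λ = h/p = 6.626 × 10⁻³⁴ / 3.274 × 10⁻²¹ = 2.02 × 10⁻¹³ m = 202 fm.

λ = 202 fm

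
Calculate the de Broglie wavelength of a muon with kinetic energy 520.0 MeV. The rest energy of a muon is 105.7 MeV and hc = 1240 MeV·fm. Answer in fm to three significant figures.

Total energy E = KE + m₀c² = 520.0 + 105.7 = 625.7 MeV.
(pc)² = E² − (m₀c²)² = (625.7)² − (105.7)² = 3.803 × 10⁵ MeV², so pc = 616.7 MeV.
λ = hc/(pc) = 1240 MeV·fm / 616.7 MeV = 2.01 fm.

λ = 2.01 fm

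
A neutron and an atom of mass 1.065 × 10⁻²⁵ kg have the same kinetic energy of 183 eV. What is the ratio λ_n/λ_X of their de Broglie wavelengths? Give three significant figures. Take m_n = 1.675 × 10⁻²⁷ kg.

At fixed KE, p = √(2mKE) so λ = h/p ∝ 1/√m.
λ_n/λ_X = √(m_X/m_n) = √(1.065 × 10⁻²⁵/1.675 × 10⁻²⁷) = √(63.58) = 7.97.

λ_n/λ_X = 7.97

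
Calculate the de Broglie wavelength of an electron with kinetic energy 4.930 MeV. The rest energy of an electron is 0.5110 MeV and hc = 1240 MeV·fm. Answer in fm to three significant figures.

λ = 229 fm

Total energy E = KE + m₀c² = 4.930 + 0.5110 = 5.4410 MeV.
(pc)² = E² − (m₀c²)² = (5.4410)² − (0.5110)² = 29.34 MeV², so pc = 5.417 MeV.
λ = hc/(pc) = 1240 MeV·fm / 5.417 MeV = 229 fm.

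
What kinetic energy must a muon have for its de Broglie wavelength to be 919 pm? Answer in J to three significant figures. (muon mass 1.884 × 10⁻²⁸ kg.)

KE = 1.38 × 10⁻²¹ J

p = h/λ = 6.626 × 10⁻³⁴ / 9.190 × 10⁻¹⁰ = 7.210 × 10⁻²⁵ kg·m/s.
KE = p²/(2m) = (7.210 × 10⁻²⁵)² / (2 × 1.884 × 10⁻²⁸) = 1.380 × 10⁻²¹ J = 1.38 × 10⁻²¹ J.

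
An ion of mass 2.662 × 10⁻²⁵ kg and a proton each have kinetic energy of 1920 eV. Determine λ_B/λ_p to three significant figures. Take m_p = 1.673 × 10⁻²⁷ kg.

At fixed KE, p = √(2mKE) so λ = h/p ∝ 1/√m.
λ_B/λ_p = √(m_p/m_B) = √(1.673 × 10⁻²⁷/2.662 × 10⁻²⁵) = √(6.285 × 10⁻³) = 0.0793.

λ_B/λ_p = 0.0793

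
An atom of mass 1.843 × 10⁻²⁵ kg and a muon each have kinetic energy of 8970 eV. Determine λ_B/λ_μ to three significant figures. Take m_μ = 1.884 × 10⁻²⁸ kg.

At fixed KE, p = √(2mKE) so λ = h/p ∝ 1/√m.
λ_B/λ_μ = √(m_μ/m_B) = √(1.884 × 10⁻²⁸/1.843 × 10⁻²⁵) = √(1.022 × 10⁻³) = 0.0320.

λ_B/λ_μ = 0.0320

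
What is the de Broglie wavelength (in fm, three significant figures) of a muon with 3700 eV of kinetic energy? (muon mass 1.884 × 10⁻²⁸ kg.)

λ = 1400 fm

KE = 3700 eV = 5.927 × 10⁻¹⁶ J.
p = √(2mKE) = √(2 × 1.884 × 10⁻²⁸ × 5.927 × 10⁻¹⁶) = 4.726 × 10⁻²² kg·m/s.
λ = h/p = 6.626 × 10⁻³⁴ / 4.726 × 10⁻²² = 1.40 × 10⁻¹² m = 1400 fm.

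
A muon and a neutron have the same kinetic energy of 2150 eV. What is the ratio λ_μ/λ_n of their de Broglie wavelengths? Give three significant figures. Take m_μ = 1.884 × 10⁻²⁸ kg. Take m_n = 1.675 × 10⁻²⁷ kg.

At fixed KE, p = √(2mKE) so λ = h/p ∝ 1/√m.
λ_μ/λ_n = √(m_n/m_μ) = √(1.675 × 10⁻²⁷/1.884 × 10⁻²⁸) = √(8.891) = 2.98.

λ_μ/λ_n = 2.98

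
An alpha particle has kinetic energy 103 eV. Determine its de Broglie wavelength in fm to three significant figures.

λ = 1410 fm

KE = 103 eV = 1.650 × 10⁻¹⁷ J.
p = √(2mKE) = √(2 × 6.645 × 10⁻²⁷ × 1.650 × 10⁻¹⁷) = 4.683 × 10⁻²² kg·m/s.
λ = h/p = 6.626 × 10⁻³⁴ / 4.683 × 10⁻²² = 1.41 × 10⁻¹² m = 1410 fm.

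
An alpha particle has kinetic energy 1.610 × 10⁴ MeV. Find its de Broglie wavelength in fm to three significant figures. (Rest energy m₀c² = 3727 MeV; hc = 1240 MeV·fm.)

λ = 0.0637 fm

Total energy E = KE + m₀c² = 1.610 × 10⁴ + 3727 = 19827 MeV.
(pc)² = E² − (m₀c²)² = (19827)² − (3727)² = 3.792 × 10⁸ MeV², so pc = 1.947 × 10⁴ MeV.
λ = hc/(pc) = 1240 MeV·fm / 1.947 × 10⁴ MeV = 0.0637 fm.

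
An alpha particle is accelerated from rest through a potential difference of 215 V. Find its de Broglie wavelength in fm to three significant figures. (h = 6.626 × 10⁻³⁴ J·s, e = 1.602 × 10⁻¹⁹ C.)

KE = 2eV = 2 × 1.602 × 10⁻¹⁹ × 215.0 = 6.889 × 10⁻¹⁷ J.
p = √(2mKE) = √(2 × 6.645 × 10⁻²⁷ × 6.889 × 10⁻¹⁷) = 9.568 × 10⁻²² kg·m/s.
λ = h/p = 6.626 × 10⁻³⁴ / 9.568 × 10⁻²² = 6.93 × 10⁻¹³ m = 693 fm.

λ = 693 fm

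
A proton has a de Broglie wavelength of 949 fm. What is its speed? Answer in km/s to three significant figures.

v = 417 km/s

p = h/λ = 6.626 × 10⁻³⁴ / 9.490 × 10⁻¹³ = 6.982 × 10⁻²² kg·m/s.
v = p/m = 6.982 × 10⁻²² / 1.673 × 10⁻²⁷ = 4.17 × 10⁵ m/s = 417 km/s.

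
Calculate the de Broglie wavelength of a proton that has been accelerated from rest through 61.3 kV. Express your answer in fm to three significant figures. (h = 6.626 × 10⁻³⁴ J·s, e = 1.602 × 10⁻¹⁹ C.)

λ = 116 fm

KE = eV = 1.602 × 10⁻¹⁹ × 6.130 × 10⁴ = 9.820 × 10⁻¹⁵ J.
p = √(2mKE) = √(2 × 1.673 × 10⁻²⁷ × 9.820 × 10⁻¹⁵) = 5.732 × 10⁻²¹ kg·m/s.
λ = h/p = 6.626 × 10⁻³⁴ / 5.732 × 10⁻²¹ = 1.16 × 10⁻¹³ m = 116 fm.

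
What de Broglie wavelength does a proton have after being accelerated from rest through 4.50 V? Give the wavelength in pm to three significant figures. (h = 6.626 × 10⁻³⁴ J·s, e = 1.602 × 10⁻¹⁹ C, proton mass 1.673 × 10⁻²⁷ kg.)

KE = eV = 1.602 × 10⁻¹⁹ × 4.500 = 7.209 × 10⁻¹⁹ J.
p = √(2mKE) = √(2 × 1.673 × 10⁻²⁷ × 7.209 × 10⁻¹⁹) = 4.911 × 10⁻²³ kg·m/s.
λ = h/p = 6.626 × 10⁻³⁴ / 4.911 × 10⁻²³ = 1.35 × 10⁻¹¹ m = 13.5 pm.

λ = 13.5 pm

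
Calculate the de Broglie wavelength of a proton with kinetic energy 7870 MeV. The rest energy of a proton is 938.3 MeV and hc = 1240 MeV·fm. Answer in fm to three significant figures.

λ = 0.142 fm

Total energy E = KE + m₀c² = 7870 + 938.3 = 8808.3 MeV.
(pc)² = E² − (m₀c²)² = (8808.3)² − (938.3)² = 7.671 × 10⁷ MeV², so pc = 8758 MeV.
λ = hc/(pc) = 1240 MeV·fm / 8758 MeV = 0.142 fm.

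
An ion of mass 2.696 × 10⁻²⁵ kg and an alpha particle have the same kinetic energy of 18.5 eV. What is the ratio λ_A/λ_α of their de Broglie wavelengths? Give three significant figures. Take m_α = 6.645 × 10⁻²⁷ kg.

λ_A/λ_α = 0.157

At fixed KE, p = √(2mKE) so λ = h/p ∝ 1/√m.
λ_A/λ_α = √(m_α/m_A) = √(6.645 × 10⁻²⁷/2.696 × 10⁻²⁵) = √(0.02465) = 0.157.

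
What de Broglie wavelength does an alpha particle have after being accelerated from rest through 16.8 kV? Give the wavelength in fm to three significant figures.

KE = 2eV = 2 × 1.602 × 10⁻¹⁹ × 1.680 × 10⁴ = 5.383 × 10⁻¹⁵ J.
p = √(2mKE) = √(2 × 6.645 × 10⁻²⁷ × 5.383 × 10⁻¹⁵) = 8.458 × 10⁻²¹ kg·m/s.
λ = h/p = 6.626 × 10⁻³⁴ / 8.458 × 10⁻²¹ = 7.83 × 10⁻¹⁴ m = 78.3 fm.

λ = 78.3 fm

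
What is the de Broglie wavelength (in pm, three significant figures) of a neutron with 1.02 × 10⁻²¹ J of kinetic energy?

p = √(2mKE) = √(2 × 1.675 × 10⁻²⁷ × 1.020 × 10⁻²¹) = 1.849 × 10⁻²⁴ kg·m/s.
λ = h/p = 6.626 × 10⁻³⁴ / 1.849 × 10⁻²⁴ = 3.58 × 10⁻¹⁰ m = 358 pm.

λ = 358 pm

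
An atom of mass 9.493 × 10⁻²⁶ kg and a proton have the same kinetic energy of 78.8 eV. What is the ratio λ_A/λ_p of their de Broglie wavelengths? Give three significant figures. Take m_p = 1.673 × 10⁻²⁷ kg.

λ_A/λ_p = 0.133

At fixed KE, p = √(2mKE) so λ = h/p ∝ 1/√m.
λ_A/λ_p = √(m_p/m_A) = √(1.673 × 10⁻²⁷/9.493 × 10⁻²⁶) = √(0.01762) = 0.133.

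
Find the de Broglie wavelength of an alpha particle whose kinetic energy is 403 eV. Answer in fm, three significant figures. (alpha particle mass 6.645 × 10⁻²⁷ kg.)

KE = 403 eV = 6.456 × 10⁻¹⁷ J.
p = √(2mKE) = √(2 × 6.645 × 10⁻²⁷ × 6.456 × 10⁻¹⁷) = 9.263 × 10⁻²² kg·m/s.
λ = h/p = 6.626 × 10⁻³⁴ / 9.263 × 10⁻²² = 7.15 × 10⁻¹³ m = 715 fm.

λ = 715 fm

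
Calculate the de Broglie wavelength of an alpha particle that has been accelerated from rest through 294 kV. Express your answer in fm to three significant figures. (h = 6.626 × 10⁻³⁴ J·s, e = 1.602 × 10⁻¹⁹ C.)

λ = 18.7 fm

KE = 2eV = 2 × 1.602 × 10⁻¹⁹ × 2.940 × 10⁵ = 9.420 × 10⁻¹⁴ J.
p = √(2mKE) = √(2 × 6.645 × 10⁻²⁷ × 9.420 × 10⁻¹⁴) = 3.538 × 10⁻²⁰ kg·m/s.
λ = h/p = 6.626 × 10⁻³⁴ / 3.538 × 10⁻²⁰ = 1.87 × 10⁻¹⁴ m = 18.7 fm.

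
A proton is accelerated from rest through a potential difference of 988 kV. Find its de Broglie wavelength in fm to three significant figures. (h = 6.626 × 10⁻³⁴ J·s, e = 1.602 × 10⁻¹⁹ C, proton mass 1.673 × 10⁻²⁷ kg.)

KE = eV = 1.602 × 10⁻¹⁹ × 9.880 × 10⁵ = 1.583 × 10⁻¹³ J.
p = √(2mKE) = √(2 × 1.673 × 10⁻²⁷ × 1.583 × 10⁻¹³) = 2.301 × 10⁻²⁰ kg·m/s.
λ = h/p = 6.626 × 10⁻³⁴ / 2.301 × 10⁻²⁰ = 2.88 × 10⁻¹⁴ m = 28.8 fm.

λ = 28.8 fm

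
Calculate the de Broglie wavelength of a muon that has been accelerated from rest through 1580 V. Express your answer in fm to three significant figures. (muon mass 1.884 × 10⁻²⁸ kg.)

KE = eV = 1.602 × 10⁻¹⁹ × 1580 = 2.531 × 10⁻¹⁶ J.
p = √(2mKE) = √(2 × 1.884 × 10⁻²⁸ × 2.531 × 10⁻¹⁶) = 3.088 × 10⁻²² kg·m/s.
λ = h/p = 6.626 × 10⁻³⁴ / 3.088 × 10⁻²² = 2.15 × 10⁻¹² m = 2150 fm.

λ = 2150 fm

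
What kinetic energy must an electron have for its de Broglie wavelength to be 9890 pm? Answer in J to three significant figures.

KE = 2.46 × 10⁻²¹ J

p = h/λ = 6.626 × 10⁻³⁴ / 9.890 × 10⁻⁹ = 6.700 × 10⁻²⁶ kg·m/s.
KE = p²/(2m) = (6.700 × 10⁻²⁶)² / (2 × 9.109 × 10⁻³¹) = 2.464 × 10⁻²¹ J = 2.46 × 10⁻²¹ J.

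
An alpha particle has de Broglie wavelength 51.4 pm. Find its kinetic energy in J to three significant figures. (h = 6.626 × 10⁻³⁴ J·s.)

p = h/λ = 6.626 × 10⁻³⁴ / 5.140 × 10⁻¹¹ = 1.289 × 10⁻²³ kg·m/s.
KE = p²/(2m) = (1.289 × 10⁻²³)² / (2 × 6.645 × 10⁻²⁷) = 1.250 × 10⁻²⁰ J = 1.25 × 10⁻²⁰ J.

KE = 1.25 × 10⁻²⁰ J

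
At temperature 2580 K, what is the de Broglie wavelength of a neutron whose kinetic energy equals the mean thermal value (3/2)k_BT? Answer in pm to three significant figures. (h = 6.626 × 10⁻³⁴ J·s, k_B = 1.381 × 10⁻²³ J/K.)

λ = 49.5 pm

KE = (3/2)k_BT = 1.5 × 1.381 × 10⁻²³ × 2580 = 5.344 × 10⁻²⁰ J.
p = √(2mKE) = √(2 × 1.675 × 10⁻²⁷ × 5.344 × 10⁻²⁰) = 1.338 × 10⁻²³ kg·m/s.
λ = h/p = 4.95 × 10⁻¹¹ m = 49.5 pm.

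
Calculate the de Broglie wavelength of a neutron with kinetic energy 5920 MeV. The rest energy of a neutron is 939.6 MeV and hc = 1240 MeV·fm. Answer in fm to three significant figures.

λ = 0.182 fm

Total energy E = KE + m₀c² = 5920 + 939.6 = 6859.6 MeV.
(pc)² = E² − (m₀c²)² = (6859.6)² − (939.6)² = 4.617 × 10⁷ MeV², so pc = 6795 MeV.
λ = hc/(pc) = 1240 MeV·fm / 6795 MeV = 0.182 fm.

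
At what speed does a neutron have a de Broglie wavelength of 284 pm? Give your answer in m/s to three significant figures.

p = h/λ = 6.626 × 10⁻³⁴ / 2.840 × 10⁻¹⁰ = 2.333 × 10⁻²⁴ kg·m/s.
v = p/m = 2.333 × 10⁻²⁴ / 1.675 × 10⁻²⁷ = 1.39 × 10³ m/s = 1390 m/s.

v = 1390 m/s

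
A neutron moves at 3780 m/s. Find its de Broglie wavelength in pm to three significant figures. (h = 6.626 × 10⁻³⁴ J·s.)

λ = 105 pm

p = mv = 1.675 × 10⁻²⁷ × 3780 = 6.331 × 10⁻²⁴ kg·m/s.
λ = h/p = 6.626 × 10⁻³⁴ / 6.331 × 10⁻²⁴ = 1.05 × 10⁻¹⁰ m = 105 pm.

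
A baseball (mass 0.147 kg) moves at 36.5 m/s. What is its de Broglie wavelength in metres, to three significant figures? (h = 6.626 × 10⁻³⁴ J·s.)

λ = 1.23 × 10⁻³⁴ m

p = mv = 0.147 × 36.5 = 5.366 kg·m/s.
λ = h/p = 6.626 × 10⁻³⁴ / 5.366 = 1.23 × 10⁻³⁴ m.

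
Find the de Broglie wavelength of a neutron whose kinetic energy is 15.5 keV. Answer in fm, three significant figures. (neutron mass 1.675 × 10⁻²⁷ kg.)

λ = 230 fm

KE = 15.5 keV = 2.483 × 10⁻¹⁵ J.
p = √(2mKE) = √(2 × 1.675 × 10⁻²⁷ × 2.483 × 10⁻¹⁵) = 2.884 × 10⁻²¹ kg·m/s.
λ = h/p = 6.626 × 10⁻³⁴ / 2.884 × 10⁻²¹ = 2.30 × 10⁻¹³ m = 230 fm.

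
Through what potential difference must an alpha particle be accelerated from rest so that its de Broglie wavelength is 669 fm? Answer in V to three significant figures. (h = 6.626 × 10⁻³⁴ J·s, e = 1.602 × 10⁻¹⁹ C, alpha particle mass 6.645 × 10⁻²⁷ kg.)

p = h/λ = 6.626 × 10⁻³⁴ / 6.690 × 10⁻¹³ = 9.904 × 10⁻²² kg·m/s.
KE = p²/(2m) = 7.381 × 10⁻¹⁷ J.
V = KE/2e = 7.381 × 10⁻¹⁷ / (2 × 1.602 × 10⁻¹⁹) = 230 V.

V = 230 V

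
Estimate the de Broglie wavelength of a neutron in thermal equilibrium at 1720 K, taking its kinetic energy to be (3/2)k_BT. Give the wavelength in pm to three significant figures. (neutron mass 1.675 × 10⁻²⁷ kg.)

KE = (3/2)k_BT = 1.5 × 1.381 × 10⁻²³ × 1720 = 3.563 × 10⁻²⁰ J.
p = √(2mKE) = √(2 × 1.675 × 10⁻²⁷ × 3.563 × 10⁻²⁰) = 1.093 × 10⁻²³ kg·m/s.
λ = h/p = 6.06 × 10⁻¹¹ m = 60.6 pm.

λ = 60.6 pm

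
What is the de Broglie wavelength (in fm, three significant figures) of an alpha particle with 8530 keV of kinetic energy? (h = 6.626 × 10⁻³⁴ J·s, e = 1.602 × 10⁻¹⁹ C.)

KE = 8530 keV = 1.367 × 10⁻¹² J.
p = √(2mKE) = √(2 × 6.645 × 10⁻²⁷ × 1.367 × 10⁻¹²) = 1.348 × 10⁻¹⁹ kg·m/s.
λ = h/p = 6.626 × 10⁻³⁴ / 1.348 × 10⁻¹⁹ = 4.92 × 10⁻¹⁵ m = 4.92 fm.

λ = 4.92 fm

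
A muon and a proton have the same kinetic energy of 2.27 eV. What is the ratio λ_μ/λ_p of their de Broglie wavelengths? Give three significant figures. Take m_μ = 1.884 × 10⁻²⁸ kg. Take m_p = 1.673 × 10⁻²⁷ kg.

At fixed KE, p = √(2mKE) so λ = h/p ∝ 1/√m.
λ_μ/λ_p = √(m_p/m_μ) = √(1.673 × 10⁻²⁷/1.884 × 10⁻²⁸) = √(8.880) = 2.98.

λ_μ/λ_p = 2.98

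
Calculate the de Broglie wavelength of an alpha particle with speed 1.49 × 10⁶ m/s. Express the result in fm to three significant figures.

λ = 66.9 fm

p = mv = 6.645 × 10⁻²⁷ × 1.49 × 10⁶ = 9.901 × 10⁻²¹ kg·m/s.
λ = h/p = 6.626 × 10⁻³⁴ / 9.901 × 10⁻²¹ = 6.69 × 10⁻¹⁴ m = 66.9 fm.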